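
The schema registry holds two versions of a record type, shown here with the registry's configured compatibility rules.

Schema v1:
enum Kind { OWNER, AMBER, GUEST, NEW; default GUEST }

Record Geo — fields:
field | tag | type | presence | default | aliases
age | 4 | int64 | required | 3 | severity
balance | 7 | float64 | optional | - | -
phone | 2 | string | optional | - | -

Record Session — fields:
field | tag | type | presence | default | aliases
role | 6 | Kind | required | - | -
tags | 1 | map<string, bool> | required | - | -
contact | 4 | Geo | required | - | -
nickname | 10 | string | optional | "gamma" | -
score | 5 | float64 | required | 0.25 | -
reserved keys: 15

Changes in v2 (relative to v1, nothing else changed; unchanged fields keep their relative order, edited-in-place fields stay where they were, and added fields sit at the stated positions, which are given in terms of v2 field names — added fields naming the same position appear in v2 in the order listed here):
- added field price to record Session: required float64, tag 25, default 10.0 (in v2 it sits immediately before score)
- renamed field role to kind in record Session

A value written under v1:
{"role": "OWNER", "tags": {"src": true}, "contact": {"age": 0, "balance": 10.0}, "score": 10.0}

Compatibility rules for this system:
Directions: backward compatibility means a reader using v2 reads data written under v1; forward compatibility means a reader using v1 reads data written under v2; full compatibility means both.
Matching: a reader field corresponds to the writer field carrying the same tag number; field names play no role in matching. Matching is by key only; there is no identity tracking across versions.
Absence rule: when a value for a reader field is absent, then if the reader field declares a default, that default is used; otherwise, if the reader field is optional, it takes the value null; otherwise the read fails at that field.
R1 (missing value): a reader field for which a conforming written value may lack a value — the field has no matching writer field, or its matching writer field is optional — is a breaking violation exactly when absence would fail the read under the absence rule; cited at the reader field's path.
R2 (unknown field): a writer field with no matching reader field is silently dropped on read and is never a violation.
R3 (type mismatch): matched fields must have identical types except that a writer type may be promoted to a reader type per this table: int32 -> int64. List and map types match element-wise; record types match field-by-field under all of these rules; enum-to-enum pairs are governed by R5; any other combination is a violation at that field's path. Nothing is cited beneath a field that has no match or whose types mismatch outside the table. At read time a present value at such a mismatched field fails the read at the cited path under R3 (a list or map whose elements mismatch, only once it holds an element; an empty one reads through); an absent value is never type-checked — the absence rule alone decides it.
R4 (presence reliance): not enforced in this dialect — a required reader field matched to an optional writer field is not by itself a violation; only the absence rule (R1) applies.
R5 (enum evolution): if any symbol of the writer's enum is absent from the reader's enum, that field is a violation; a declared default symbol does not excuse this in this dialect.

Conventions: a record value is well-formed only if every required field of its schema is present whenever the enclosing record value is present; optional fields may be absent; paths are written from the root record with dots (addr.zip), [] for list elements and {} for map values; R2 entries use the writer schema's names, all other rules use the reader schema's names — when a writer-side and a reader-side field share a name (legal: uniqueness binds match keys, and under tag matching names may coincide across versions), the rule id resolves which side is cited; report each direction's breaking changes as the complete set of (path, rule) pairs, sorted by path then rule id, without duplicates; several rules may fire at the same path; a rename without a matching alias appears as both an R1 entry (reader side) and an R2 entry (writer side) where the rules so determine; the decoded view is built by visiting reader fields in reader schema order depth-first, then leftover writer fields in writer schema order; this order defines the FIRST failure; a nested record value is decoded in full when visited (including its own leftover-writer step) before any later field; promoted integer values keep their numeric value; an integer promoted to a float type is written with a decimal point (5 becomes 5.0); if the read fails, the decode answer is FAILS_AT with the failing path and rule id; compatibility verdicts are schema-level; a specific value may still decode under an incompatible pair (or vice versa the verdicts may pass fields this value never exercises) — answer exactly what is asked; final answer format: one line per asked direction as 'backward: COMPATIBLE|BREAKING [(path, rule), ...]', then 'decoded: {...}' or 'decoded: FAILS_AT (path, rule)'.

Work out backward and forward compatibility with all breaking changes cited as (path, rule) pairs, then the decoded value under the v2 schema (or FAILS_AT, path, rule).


arrows below run writer -> reader for Session
backward for Session (reader v2, writer v1):
  Kind -> Kind, writer required: kind aligns to role
  map<string, bool> -> map<string, bool>, writer required: tags aligns to tags
  Geo -> Geo, writer required: contact aligns to contact
  string -> string, writer optional: nickname aligns to nickname
  price: no writer-side match
  float64 -> float64, writer required: score aligns to score
  int64 -> int64, writer required: contact.age aligns to contact.age
  float64 -> float64, writer optional: contact.balance aligns to contact.balance
  string -> string, writer optional: contact.phone aligns to contact.phone
  => backward: COMPATIBLE
forward for Session (reader v1, writer v2):
  Kind -> Kind, writer required: role aligns to kind
  map<string, bool> -> map<string, bool>, writer required: tags aligns to tags
  Geo -> Geo, writer required: contact aligns to contact
  string -> string, writer optional: nickname aligns to nickname
  float64 -> float64, writer required: score aligns to score
  writer price: unknown to reader
  int64 -> int64, writer required: contact.age aligns to contact.age
  float64 -> float64, writer optional: contact.balance aligns to contact.balance
  string -> string, writer optional: contact.phone aligns to contact.phone
  => forward: COMPATIBLE
decoding the Session value with the v2 reader:
  kind := "OWNER" (from writer role)
  tags := {"src": true}
  contact.age := 0
  contact.balance := 10.0
  contact.phone := null (missing; optional => null)
  nickname := "gamma" (missing; default applied)
  price := 10.0 (missing; default applied)
  score := 10.0
  => decoded: {"kind": "OWNER", "tags": {"src": true}, "contact": {"age": 0, "balance": 10.0, "phone": null}, "nickname": "gamma", "price": 10.0, "score": 10.0}

backward: COMPATIBLE []; forward: COMPATIBLE []; decoded: {"kind": "OWNER", "tags": {"src": true}, "contact": {"age": 0, "balance": 10.0, "phone": null}, "nickname": "gamma", "price": 10.0, "score": 10.0}


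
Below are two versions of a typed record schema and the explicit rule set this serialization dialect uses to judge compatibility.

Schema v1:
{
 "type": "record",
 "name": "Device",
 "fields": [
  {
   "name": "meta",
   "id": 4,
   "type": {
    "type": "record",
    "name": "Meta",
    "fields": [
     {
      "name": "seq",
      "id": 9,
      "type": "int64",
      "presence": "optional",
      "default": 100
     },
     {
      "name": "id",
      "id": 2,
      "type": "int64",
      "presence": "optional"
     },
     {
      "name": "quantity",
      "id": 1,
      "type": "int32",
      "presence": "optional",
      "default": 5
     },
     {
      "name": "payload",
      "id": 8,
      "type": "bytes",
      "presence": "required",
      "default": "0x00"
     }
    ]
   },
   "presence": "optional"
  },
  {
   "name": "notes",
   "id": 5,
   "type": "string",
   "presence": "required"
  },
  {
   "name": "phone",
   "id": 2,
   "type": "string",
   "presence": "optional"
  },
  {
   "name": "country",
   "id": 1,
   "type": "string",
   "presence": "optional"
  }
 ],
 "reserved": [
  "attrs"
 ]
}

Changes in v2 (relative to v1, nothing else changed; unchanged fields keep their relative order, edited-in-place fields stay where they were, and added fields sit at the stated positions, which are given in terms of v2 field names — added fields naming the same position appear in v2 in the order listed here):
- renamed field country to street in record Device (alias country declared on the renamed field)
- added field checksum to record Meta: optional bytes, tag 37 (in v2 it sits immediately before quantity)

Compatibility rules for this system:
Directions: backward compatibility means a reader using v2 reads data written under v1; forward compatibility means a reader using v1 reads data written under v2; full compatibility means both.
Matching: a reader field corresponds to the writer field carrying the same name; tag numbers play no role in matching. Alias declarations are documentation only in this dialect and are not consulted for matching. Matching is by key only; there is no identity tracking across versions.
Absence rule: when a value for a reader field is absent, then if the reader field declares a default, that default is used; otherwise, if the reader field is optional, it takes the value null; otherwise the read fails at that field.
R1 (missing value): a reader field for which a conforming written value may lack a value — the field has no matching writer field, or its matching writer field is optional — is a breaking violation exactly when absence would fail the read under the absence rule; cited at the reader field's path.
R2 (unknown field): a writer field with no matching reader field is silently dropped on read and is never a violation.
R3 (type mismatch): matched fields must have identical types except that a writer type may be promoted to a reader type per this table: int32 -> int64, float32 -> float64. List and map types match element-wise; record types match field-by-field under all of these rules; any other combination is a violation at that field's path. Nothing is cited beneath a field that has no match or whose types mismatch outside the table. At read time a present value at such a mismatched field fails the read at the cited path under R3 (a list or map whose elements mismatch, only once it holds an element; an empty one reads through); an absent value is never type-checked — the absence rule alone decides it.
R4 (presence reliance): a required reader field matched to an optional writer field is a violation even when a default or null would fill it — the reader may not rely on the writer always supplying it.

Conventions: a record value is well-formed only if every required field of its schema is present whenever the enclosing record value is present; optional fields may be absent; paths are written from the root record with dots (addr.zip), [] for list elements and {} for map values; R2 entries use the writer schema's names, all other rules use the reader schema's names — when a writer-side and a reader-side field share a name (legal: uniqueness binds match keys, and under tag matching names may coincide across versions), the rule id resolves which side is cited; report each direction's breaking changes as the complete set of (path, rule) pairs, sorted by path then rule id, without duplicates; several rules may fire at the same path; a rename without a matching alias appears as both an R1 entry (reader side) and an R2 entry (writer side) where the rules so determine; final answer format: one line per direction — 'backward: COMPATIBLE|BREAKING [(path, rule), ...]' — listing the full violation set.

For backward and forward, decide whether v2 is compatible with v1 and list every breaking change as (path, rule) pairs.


each type pair in Device: writer, then reader
backward analysis of Device with v2 as reader and v1 as writer:
  writer optional, Meta -> Meta: reader meta maps from writer meta
  writer required, string -> string: reader notes maps from writer notes
  writer optional, string -> string: reader phone maps from writer phone
  street: no writer match
  country (writer side), unknown to reader
  writer optional, int64 -> int64: reader meta.seq maps from writer meta.seq
  writer optional, int64 -> int64: reader meta.id maps from writer meta.id
  meta.checksum: no writer match
  writer optional, int32 -> int32: reader meta.quantity maps from writer meta.quantity
  writer required, bytes -> bytes: reader meta.payload maps from writer meta.payload
  => backward verdict for Device: COMPATIBLE, no violations
forward analysis of Device with v1 as reader and v2 as writer:
  writer optional, Meta -> Meta: reader meta maps from writer meta
  writer required, string -> string: reader notes maps from writer notes
  writer optional, string -> string: reader phone maps from writer phone
  country: no writer match
  street (writer side), unknown to reader
  writer optional, int64 -> int64: reader meta.seq maps from writer meta.seq
  writer optional, int64 -> int64: reader meta.id maps from writer meta.id
  writer optional, int32 -> int32: reader meta.quantity maps from writer meta.quantity
  writer required, bytes -> bytes: reader meta.payload maps from writer meta.payload
  meta.checksum (writer side), unknown to reader
  => forward verdict for Device: COMPATIBLE, no violations

backward: COMPATIBLE []; forward: COMPATIBLE []


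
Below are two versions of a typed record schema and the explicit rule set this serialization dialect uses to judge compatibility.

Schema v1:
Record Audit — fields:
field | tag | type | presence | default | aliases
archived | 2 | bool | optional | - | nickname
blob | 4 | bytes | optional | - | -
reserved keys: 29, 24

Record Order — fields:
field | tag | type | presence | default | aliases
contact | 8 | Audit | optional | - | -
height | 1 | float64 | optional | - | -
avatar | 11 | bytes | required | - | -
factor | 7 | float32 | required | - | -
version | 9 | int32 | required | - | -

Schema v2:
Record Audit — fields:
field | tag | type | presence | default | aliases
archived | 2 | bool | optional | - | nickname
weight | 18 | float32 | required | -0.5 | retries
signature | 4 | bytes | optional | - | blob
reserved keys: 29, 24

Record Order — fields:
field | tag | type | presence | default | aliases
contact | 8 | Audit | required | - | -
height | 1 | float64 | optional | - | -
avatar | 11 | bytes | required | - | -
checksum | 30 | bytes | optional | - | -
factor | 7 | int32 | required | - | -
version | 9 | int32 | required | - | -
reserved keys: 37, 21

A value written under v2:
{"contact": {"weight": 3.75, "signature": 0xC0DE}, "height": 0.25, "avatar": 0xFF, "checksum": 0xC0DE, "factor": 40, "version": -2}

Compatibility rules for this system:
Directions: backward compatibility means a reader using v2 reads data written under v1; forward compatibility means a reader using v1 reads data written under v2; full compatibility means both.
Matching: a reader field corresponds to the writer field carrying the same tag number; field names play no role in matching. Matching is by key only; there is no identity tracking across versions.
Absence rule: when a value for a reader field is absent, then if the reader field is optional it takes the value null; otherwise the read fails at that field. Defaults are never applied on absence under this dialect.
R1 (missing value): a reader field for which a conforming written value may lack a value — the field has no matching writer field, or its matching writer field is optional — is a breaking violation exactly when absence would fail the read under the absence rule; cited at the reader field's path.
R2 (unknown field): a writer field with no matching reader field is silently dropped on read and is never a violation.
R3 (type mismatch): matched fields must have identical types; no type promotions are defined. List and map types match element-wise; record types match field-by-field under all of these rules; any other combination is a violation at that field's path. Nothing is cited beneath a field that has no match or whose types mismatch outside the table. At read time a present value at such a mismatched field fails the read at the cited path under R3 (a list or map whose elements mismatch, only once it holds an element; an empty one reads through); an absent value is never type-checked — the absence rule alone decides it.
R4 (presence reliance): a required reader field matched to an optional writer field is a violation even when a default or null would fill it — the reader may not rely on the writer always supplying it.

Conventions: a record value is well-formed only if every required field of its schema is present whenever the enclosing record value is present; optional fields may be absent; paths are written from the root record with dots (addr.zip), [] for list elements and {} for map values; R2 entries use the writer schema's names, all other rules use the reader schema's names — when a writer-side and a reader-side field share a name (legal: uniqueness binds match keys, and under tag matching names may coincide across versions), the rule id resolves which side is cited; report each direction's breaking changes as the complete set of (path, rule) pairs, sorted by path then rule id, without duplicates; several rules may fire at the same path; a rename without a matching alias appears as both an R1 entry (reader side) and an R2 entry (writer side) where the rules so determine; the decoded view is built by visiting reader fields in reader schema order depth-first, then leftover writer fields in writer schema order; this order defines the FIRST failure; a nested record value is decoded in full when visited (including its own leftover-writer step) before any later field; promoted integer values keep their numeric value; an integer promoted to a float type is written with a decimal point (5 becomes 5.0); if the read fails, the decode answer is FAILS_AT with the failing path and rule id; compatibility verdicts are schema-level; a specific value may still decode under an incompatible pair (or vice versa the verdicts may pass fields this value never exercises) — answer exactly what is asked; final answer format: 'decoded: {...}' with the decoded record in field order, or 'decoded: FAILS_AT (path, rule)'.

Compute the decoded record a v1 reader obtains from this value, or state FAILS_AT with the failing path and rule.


decoded: FAILS_AT (factor, R3)

the writer's type comes first in each Order pair
decode walk for Order under reader schema v1:
  contact.archived := null (not supplied -> null)
  contact.blob := 0xC0DE (from writer signature)
  writer contact.weight: unmatched, discarded
  height := 0.25
  avatar := 0xFF
  read fails at factor under R3
  => FAILS_AT (factor, R3)
the rest of the Order diff is inert for this question:
  added field checksum to record Order: optional bytes, tag 30 (in v2 it sits immediately before factor) -> fires no rule on Order under this dialect and leaves the result unchanged
  field contact in record Order: optional changed to required -> changes Order's schema-level verdicts only — the decode of this value is the same
  added field weight to record Audit: required float32, tag 18, default -0.5 (in v2 it sits immediately before signature) -> changes Order's schema-level verdicts only — the decode of this value is the same
  renamed field blob to signature in record Audit (alias blob declared on the renamed field) -> fires no rule on Order under this dialect and leaves the result unchanged


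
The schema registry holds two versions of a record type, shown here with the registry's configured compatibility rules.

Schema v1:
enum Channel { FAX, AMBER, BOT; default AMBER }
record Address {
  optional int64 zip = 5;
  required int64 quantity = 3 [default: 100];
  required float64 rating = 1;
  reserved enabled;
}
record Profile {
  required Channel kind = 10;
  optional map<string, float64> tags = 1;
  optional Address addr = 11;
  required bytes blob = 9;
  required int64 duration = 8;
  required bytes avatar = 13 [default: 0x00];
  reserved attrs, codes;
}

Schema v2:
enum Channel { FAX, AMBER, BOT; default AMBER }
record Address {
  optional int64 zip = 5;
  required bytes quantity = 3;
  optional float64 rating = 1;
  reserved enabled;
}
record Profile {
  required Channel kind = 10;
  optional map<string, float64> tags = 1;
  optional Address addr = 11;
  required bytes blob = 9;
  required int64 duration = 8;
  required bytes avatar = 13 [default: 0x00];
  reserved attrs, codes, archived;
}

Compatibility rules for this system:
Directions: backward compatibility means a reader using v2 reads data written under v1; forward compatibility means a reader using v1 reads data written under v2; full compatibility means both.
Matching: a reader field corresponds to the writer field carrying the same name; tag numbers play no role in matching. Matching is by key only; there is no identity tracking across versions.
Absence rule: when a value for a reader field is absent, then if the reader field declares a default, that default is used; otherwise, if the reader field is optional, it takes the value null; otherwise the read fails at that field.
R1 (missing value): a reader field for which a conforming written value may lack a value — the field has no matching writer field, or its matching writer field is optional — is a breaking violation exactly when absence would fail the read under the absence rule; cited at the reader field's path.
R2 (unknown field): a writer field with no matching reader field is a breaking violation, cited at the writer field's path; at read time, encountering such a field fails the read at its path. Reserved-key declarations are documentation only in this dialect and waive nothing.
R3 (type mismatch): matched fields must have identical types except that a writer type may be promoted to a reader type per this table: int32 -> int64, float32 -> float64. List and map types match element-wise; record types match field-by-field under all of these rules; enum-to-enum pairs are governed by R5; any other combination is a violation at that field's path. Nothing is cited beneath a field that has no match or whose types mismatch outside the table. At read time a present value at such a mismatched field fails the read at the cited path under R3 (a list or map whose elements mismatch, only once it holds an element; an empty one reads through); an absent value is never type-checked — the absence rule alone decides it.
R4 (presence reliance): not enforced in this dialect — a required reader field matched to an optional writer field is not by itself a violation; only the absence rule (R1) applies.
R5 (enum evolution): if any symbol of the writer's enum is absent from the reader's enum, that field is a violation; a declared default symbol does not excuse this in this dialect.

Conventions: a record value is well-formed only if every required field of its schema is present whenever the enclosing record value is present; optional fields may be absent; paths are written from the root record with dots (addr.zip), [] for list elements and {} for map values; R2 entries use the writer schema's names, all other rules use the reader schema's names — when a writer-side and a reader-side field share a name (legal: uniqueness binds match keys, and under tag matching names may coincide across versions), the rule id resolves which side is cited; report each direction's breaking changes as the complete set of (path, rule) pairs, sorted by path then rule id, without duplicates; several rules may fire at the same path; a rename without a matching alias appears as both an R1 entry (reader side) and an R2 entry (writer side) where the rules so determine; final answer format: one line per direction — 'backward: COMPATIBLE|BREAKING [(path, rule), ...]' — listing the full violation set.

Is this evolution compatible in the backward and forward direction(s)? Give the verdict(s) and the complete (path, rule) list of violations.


arrows below run writer -> reader for Profile
backward pass over Profile, reader schema v2, writer schema v1:
  kind: Channel -> Channel, writer required; from kind
  tags: map<string, float64> -> map<string, float64>, writer optional; from tags
  addr: Address -> Address, writer optional; from addr
  blob: bytes -> bytes, writer required; from blob
  duration: int64 -> int64, writer required; from duration
  avatar: bytes -> bytes, writer required; from avatar
  addr.zip: int64 -> int64, writer optional; from addr.zip
  addr.quantity: int64 -> bytes, writer required; from addr.quantity
  addr.rating: float64 -> float64, writer required; from addr.rating
  R3 fires at addr.quantity
  backward on Profile therefore BREAKING (1)
forward pass over Profile, reader schema v1, writer schema v2:
  kind: Channel -> Channel, writer required; from kind
  tags: map<string, float64> -> map<string, float64>, writer optional; from tags
  addr: Address -> Address, writer optional; from addr
  blob: bytes -> bytes, writer required; from blob
  duration: int64 -> int64, writer required; from duration
  avatar: bytes -> bytes, writer required; from avatar
  addr.zip: int64 -> int64, writer optional; from addr.zip
  addr.quantity: bytes -> int64, writer required; from addr.quantity
  addr.rating: float64 -> float64, writer optional; from addr.rating
  R3 fires at addr.quantity
  R1 fires at addr.rating
  forward on Profile therefore BREAKING (2)

backward: BREAKING [(addr.quantity, R3)]; forward: BREAKING [(addr.quantity, R3), (addr.rating, R1)]


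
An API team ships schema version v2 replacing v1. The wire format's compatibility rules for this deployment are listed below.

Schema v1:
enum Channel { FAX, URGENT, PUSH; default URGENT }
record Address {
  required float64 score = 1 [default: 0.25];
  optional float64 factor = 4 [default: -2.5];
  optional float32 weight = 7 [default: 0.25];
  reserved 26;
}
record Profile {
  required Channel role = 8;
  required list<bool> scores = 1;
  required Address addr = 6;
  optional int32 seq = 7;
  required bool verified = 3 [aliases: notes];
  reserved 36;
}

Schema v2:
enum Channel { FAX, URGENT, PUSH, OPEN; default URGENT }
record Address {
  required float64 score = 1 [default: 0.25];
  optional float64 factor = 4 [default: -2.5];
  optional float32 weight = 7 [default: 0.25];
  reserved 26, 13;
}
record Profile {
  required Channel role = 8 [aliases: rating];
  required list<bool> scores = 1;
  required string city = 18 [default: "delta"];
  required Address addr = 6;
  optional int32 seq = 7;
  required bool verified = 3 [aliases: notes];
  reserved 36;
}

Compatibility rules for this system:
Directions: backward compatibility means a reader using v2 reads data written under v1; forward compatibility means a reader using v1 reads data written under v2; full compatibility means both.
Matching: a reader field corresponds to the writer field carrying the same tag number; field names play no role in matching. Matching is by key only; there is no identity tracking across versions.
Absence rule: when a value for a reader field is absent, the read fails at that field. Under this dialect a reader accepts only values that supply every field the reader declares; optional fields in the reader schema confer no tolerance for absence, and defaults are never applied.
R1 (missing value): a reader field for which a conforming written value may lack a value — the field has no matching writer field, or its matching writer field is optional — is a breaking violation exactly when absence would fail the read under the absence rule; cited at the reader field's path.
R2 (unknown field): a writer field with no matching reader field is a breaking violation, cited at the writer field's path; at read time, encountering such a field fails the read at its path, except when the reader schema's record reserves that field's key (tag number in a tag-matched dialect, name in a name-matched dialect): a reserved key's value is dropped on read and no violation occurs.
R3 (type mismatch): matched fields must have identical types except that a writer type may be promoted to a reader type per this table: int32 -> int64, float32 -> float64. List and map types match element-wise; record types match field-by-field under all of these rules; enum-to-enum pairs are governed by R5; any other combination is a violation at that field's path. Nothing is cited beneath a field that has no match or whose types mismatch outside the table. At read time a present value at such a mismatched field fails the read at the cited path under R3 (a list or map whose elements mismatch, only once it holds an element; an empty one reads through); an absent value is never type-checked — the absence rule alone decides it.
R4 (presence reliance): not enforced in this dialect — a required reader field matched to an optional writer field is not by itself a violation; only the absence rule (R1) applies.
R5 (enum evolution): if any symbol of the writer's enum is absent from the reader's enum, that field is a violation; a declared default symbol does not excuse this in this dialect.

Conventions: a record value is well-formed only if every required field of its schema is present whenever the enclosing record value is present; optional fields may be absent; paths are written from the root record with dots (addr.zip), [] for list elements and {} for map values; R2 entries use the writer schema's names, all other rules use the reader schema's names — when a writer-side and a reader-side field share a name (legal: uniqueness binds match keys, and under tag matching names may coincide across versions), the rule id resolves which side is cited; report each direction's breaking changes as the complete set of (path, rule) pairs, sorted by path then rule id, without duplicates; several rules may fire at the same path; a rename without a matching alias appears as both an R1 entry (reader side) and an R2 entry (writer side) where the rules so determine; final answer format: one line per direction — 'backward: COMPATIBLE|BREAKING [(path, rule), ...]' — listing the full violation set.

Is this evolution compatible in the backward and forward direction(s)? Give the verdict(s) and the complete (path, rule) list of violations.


backward: BREAKING [(addr.factor, R1), (addr.weight, R1), (city, R1), (seq, R1)]; forward: BREAKING [(addr.factor, R1), (addr.weight, R1), (city, R2), (role, R5), (seq, R1)]

arrows below run writer -> reader for Profile
backward analysis of Profile with v2 as reader and v1 as writer:
  role: Channel -> Channel, writer required; from role
  scores: list<bool> -> list<bool>, writer required; from scores
  no writer field matches reader city
  addr: Address -> Address, writer required; from addr
  seq: int32 -> int32, writer optional; from seq
  verified: bool -> bool, writer required; from verified
  addr.score: float64 -> float64, writer required; from addr.score
  addr.factor: float64 -> float64, writer optional; from addr.factor
  addr.weight: float32 -> float32, writer optional; from addr.weight
  violation R1 at addr.factor
  violation R1 at addr.weight
  violation R1 at city
  violation R1 at seq
  => backward: BREAKING (4)
forward analysis of Profile with v1 as reader and v2 as writer:
  role: Channel -> Channel, writer required; from role
  scores: list<bool> -> list<bool>, writer required; from scores
  addr: Address -> Address, writer required; from addr
  seq: int32 -> int32, writer optional; from seq
  verified: bool -> bool, writer required; from verified
  city (writer side), unknown to reader
  addr.score: float64 -> float64, writer required; from addr.score
  addr.factor: float64 -> float64, writer optional; from addr.factor
  addr.weight: float32 -> float32, writer optional; from addr.weight
  violation R1 at addr.factor
  violation R1 at addr.weight
  violation R2 at city
  violation R5 at role
  violation R1 at seq
  => forward: BREAKING (5)


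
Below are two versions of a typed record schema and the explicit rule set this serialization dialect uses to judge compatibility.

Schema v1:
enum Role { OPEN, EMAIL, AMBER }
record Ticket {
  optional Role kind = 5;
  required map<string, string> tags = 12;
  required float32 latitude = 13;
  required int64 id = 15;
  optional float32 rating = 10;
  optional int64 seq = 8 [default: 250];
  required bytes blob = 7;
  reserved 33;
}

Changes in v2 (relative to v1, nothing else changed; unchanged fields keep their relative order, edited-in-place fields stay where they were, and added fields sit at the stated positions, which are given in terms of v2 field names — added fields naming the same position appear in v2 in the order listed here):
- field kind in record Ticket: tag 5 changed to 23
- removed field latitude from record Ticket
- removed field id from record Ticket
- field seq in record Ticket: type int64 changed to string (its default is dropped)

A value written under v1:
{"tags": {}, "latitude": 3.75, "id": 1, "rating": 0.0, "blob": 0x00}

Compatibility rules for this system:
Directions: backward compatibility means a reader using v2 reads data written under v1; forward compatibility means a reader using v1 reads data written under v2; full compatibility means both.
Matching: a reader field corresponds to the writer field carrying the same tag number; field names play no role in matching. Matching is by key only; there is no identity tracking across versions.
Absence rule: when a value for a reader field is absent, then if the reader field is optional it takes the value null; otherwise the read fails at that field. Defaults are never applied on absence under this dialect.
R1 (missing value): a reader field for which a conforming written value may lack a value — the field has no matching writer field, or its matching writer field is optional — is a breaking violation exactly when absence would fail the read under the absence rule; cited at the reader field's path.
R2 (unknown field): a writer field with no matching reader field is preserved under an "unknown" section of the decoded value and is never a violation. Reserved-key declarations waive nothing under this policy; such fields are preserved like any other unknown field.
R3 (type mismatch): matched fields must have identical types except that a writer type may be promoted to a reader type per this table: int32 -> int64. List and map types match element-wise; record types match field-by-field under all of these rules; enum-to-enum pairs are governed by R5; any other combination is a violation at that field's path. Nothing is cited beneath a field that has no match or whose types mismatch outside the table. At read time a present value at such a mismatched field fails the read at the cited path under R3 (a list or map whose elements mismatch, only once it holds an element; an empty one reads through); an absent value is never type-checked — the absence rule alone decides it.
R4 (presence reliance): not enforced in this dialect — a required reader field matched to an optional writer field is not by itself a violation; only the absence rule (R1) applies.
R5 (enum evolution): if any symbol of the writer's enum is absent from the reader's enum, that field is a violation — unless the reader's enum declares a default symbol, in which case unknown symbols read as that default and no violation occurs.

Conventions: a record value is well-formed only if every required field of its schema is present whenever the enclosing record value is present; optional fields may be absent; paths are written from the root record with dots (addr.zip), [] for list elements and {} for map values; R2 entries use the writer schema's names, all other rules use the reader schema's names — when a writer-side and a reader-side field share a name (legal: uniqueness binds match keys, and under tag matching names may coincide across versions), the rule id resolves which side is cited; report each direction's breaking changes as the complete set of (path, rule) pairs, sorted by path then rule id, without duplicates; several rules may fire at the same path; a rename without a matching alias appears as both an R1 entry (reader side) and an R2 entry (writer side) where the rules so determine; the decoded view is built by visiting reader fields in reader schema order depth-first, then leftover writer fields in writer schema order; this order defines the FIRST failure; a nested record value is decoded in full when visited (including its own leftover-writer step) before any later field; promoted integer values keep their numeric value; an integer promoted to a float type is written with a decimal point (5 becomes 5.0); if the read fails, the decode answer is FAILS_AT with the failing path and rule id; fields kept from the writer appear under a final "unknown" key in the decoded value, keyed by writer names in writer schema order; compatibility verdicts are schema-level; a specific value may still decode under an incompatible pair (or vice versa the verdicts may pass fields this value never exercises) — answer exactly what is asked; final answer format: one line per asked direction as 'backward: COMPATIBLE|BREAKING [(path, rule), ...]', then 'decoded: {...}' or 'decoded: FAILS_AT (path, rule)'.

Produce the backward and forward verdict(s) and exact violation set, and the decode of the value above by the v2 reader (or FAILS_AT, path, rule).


backward: BREAKING [(seq, R3)]; forward: BREAKING [(id, R1), (latitude, R1), (seq, R3)]; decoded: {"kind": null, "tags": {}, "rating": 0.0, "seq": null, "blob": 0x00, "unknown": {"latitude": 3.75, "id": 1}}

arrows below run writer -> reader for Ticket
backward analysis of Ticket with v2 as reader and v1 as writer:
  kind has no writer counterpart
  writer required, map<string, string> -> map<string, string>: reader tags maps from writer tags
  writer optional, float32 -> float32: reader rating maps from writer rating
  writer optional, int64 -> string: reader seq maps from writer seq
  writer required, bytes -> bytes: reader blob maps from writer blob
  kind (writer side), unknown to reader
  latitude (writer side), unknown to reader
  id (writer side), unknown to reader
  violation R3 at seq
  => 1 violation(s): backward is BREAKING for Ticket
forward analysis of Ticket with v1 as reader and v2 as writer:
  kind has no writer counterpart
  writer required, map<string, string> -> map<string, string>: reader tags maps from writer tags
  latitude has no writer counterpart
  id has no writer counterpart
  writer optional, float32 -> float32: reader rating maps from writer rating
  writer optional, string -> int64: reader seq maps from writer seq
  writer required, bytes -> bytes: reader blob maps from writer blob
  kind (writer side), unknown to reader
  violation R1 at id
  violation R1 at latitude
  violation R3 at seq
  => 3 violation(s): forward is BREAKING for Ticket
decode walk for Ticket under reader schema v2:
  kind := null (not supplied -> null)
  tags := {}
  rating := 0.0
  seq := null (not supplied -> null)
  blob := 0x00
  writer latitude: kept under "unknown"
  writer id: kept under "unknown"
  => decoded: {"kind": null, "tags": {}, "rating": 0.0, "seq": null, "blob": 0x00, "unknown": {"latitude": 3.75, "id": 1}}


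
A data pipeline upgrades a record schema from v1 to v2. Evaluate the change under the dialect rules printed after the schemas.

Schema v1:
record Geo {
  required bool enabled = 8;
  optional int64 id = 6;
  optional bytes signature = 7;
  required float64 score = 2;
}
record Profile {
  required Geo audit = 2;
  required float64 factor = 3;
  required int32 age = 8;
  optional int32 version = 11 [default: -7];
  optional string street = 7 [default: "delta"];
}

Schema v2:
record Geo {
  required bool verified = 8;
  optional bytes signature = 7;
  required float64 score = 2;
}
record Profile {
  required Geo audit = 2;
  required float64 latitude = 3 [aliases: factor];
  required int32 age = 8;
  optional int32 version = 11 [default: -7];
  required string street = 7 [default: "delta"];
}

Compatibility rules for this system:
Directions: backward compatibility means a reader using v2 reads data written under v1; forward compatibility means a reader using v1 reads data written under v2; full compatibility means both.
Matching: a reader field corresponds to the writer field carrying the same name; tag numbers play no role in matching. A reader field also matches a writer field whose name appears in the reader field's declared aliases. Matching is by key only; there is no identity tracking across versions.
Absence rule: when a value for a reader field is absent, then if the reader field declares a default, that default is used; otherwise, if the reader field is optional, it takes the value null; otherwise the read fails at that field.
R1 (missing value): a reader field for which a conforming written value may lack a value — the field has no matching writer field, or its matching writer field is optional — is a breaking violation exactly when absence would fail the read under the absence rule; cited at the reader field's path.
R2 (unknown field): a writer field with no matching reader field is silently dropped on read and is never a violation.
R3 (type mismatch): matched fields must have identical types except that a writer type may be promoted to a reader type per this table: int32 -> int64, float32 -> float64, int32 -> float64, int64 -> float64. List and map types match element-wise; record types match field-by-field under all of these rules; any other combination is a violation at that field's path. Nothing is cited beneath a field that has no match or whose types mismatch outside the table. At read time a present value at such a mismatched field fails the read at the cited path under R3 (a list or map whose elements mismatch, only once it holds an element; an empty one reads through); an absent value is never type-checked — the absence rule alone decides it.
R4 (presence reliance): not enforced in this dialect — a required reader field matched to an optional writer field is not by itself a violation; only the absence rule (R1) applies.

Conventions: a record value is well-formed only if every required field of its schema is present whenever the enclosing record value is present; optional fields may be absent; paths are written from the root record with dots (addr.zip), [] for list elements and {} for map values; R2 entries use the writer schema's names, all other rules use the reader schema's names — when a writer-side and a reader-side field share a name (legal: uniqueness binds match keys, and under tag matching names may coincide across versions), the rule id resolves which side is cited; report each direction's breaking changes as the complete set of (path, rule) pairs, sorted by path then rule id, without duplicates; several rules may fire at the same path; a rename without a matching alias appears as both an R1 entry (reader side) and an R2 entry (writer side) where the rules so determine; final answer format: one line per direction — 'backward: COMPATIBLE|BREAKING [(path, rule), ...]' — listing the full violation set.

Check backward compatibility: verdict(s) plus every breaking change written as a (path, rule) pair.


backward: BREAKING [(audit.verified, R1)]

arrows below run writer -> reader for Profile
backward for Profile (reader v2, writer v1):
  audit: Geo -> Geo, writer required; from audit
  latitude: float64 -> float64, writer required; from factor
  age: int32 -> int32, writer required; from age
  version: int32 -> int32, writer optional; from version
  street: string -> string, writer optional; from street
  audit.verified has no writer counterpart
  audit.signature: bytes -> bytes, writer optional; from audit.signature
  audit.score: float64 -> float64, writer required; from audit.score
  writer audit.enabled: unknown to reader
  writer audit.id: unknown to reader
  R1 fires at audit.verified
  => backward verdict for Profile: BREAKING, 1 violation(s)
remaining Profile differences; none change what is asked:
  removed field id from record Geo -> fires no rule on Profile, leaving the asked answer as it is
  renamed field factor to latitude in record Profile (alias factor declared on the renamed field) -> affects forward compatibility only, which is not asked
  field street in record Profile: optional changed to required -> fires no rule on Profile, leaving the asked answer as it is
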